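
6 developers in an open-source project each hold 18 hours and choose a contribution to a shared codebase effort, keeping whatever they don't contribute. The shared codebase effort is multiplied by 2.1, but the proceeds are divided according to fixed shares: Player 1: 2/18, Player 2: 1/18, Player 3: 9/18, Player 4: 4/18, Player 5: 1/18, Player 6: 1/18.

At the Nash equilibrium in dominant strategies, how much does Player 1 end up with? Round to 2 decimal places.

For player j, contributing a unit is worthwhile iff 2.1 × (j's share) ≥ 1, i.e. iff j's share is at least 0.4762.
Only Player 3 (9/18) clears that bar, contributing 18; the remaining 5 contribute 0. Total contributed: 18.
Player 1 keeps 18 and receives 2.1 × 18 × 2/18 = 4.20 from the shared codebase effort, for a payoff of 22.20.

22.20 hours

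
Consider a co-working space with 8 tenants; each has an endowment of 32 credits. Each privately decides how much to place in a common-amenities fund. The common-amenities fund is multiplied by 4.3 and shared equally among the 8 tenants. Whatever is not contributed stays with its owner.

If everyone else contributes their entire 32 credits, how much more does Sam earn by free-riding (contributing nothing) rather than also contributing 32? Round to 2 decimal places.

Switching from a contribution of 32 to 0 lets Sam keep an extra 32 credits, but lowers the common-amenities fund by 32, which costs Sam their own share of that drop: 4.3/8 × 32 = 17.20.
Net gain = 32 − 17.20 = 14.80. The private return per contributed unit (0.5375) is below 1, so free-riding is indeed the best response regardless of what the others do.

14.80 credits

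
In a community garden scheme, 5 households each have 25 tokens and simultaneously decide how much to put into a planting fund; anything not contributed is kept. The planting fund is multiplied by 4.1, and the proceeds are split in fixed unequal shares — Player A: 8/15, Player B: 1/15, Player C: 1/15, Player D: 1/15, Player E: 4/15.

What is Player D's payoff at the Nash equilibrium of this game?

A player with share s gets back 4.1·s per unit contributed, so full contribution is dominant for anyone with s > 1/4.1 = 0.2439 and zero contribution is dominant for anyone below.
Player A and Player E clear that bar, contributing 25 each; the remaining 3 contribute 0. Total contributed: 50.
Player D keeps 25 and receives 4.1 × 50 × 1/15 = 13.67 from the planting fund, for a payoff of 38.67.

38.67 tokens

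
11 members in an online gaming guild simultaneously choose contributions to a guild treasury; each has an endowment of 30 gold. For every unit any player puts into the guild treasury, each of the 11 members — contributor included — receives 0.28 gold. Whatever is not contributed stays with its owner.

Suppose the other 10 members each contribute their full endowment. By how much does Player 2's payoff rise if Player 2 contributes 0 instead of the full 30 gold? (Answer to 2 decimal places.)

Switching from a contribution of 30 to 0 lets Player 2 keep an extra 30 gold, but lowers the guild treasury by 30, which costs Player 2 their own share of that drop: 0.28 × 30 = 8.40.
Net gain = 30 − 8.40 = 21.60. The private return per contributed unit (0.28) is below 1, so free-riding is indeed the best response regardless of what the others do.

21.60 gold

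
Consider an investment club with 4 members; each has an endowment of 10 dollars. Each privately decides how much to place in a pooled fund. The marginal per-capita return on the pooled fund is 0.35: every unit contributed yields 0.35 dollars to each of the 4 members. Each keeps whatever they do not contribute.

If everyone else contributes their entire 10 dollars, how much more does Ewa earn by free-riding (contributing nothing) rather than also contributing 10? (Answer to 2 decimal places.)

6.50 dollars

Switching from a contribution of 10 to 0 lets Ewa keep an extra 10 dollars, but lowers the pooled fund by 10, which costs Ewa their own share of that drop: 0.35 × 10 = 3.50.
Net gain = 10 − 3.50 = 6.50. The private return per contributed unit (0.35) is below 1, so free-riding is indeed the best response regardless of what the others do.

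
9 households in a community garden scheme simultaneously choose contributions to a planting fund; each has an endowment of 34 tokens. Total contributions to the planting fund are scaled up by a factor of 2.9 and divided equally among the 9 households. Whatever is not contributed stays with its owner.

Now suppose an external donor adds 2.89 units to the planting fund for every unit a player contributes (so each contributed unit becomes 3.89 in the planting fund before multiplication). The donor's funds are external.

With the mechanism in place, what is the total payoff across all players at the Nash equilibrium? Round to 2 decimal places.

The effective private return per unit is now 2.9 × 3.89 / 9 = 1.2534 > 1, so every player's dominant strategy flips to full contribution.
So the Nash equilibrium is full contribution by all 9; the group earns 2.9 × 3.89 × 306 = 3451.99.

3451.99 tokens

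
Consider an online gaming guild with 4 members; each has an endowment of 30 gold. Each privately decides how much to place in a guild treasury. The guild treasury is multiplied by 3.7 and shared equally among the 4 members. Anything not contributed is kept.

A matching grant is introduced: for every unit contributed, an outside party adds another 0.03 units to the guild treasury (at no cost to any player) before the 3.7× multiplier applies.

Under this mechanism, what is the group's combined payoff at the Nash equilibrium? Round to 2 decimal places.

Even with the mechanism, each unit contributed returns only 3.7 × 1.03 / 4 = 0.9528 per unit of net cost, so contributing nothing is still dominant.
At the Nash equilibrium no one contributes; group total payoff = 4 × 30 = 120.

120.00 gold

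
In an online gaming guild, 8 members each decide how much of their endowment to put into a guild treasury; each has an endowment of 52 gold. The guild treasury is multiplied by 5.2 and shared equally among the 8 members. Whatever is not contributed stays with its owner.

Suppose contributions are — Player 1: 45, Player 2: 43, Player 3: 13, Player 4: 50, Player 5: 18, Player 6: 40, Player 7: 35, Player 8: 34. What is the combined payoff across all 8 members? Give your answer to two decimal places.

1583.60 gold

Total contributed: 45 + 43 + 13 + 50 + 18 + 40 + 35 + 34 = 278; total kept: 8 × 52 − 278 = 138.
The guild treasury pays out 5.2 × 278 = 1445.60 in aggregate.
Group total = 138 + 1445.60 = 1583.60.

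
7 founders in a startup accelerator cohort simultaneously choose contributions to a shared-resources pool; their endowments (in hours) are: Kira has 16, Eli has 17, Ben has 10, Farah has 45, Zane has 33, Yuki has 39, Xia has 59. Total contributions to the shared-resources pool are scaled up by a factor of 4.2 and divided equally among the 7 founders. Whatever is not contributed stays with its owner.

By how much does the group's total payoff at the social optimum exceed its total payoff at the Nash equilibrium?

The private return per contributed unit is 4.2/7 = 0.6000 < 1 for every player regardless of endowment, so the Nash equilibrium is zero contribution and the group total is Σ E_j = 16 + 17 + 10 + 45 + 33 + 39 + 59 = 219.
Each contributed unit returns 4.200 to the group, so the social optimum is full contribution by everyone: group total = 4.200 × 219 = 919.80.
Efficiency loss = (4.200 − 1) × 219 = 700.80.

700.80 hours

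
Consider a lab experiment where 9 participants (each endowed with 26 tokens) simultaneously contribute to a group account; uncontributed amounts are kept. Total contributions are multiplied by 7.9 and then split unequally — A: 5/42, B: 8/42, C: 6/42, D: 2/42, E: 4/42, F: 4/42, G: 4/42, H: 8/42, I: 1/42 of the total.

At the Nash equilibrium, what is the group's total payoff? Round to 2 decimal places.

Player j's private return per contributed unit is 7.9 × (j's share). Contributing is weakly dominant for j when that share is at least 1/7.9 = 0.1266, and contributing 0 is dominant otherwise.
B, C and H are above the threshold, contributing 26 each; the remaining 6 contribute 0. Total contributed: 78.
The group account pays out 7.9 × 78 = 616.20 in total (split across the unequal shares, but the aggregate is all that matters for the group sum).
The 6 free-riders keep 26 each, adding 156. Group total = 156 + 616.20 = 772.20.

772.20 tokens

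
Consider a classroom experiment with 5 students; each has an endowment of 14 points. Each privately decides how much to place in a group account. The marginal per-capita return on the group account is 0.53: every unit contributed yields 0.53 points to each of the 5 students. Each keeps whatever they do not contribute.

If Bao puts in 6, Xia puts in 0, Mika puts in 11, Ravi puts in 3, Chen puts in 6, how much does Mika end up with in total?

16.78 points

Total contributed: 6 + 0 + 11 + 3 + 6 = 26.
Each receives 0.53 × 26 = 13.78 from the group account.
Mika keeps 14 − 11 = 3, so Mika's payoff is 3 + 13.78 = 16.78.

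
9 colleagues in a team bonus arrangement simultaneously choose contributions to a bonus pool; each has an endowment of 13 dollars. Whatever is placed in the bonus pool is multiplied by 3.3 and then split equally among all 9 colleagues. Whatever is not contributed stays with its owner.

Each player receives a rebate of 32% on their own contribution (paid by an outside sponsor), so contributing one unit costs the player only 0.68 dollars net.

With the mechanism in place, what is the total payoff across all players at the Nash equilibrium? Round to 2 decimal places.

117.00 dollars

Even with the mechanism, each unit contributed returns only (3.3/9) / 0.68 = 0.5392 per unit of net cost, so contributing nothing is still dominant.
At the Nash equilibrium no one contributes; group total payoff = 9 × 13 = 117.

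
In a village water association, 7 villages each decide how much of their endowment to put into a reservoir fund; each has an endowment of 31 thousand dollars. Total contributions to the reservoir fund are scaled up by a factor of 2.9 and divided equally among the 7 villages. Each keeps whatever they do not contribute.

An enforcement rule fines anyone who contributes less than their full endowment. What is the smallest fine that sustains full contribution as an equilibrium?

18.16 thousand dollars

Given the others contribute fully, the best deviation is to contribute 0 (any partial contribution still incurs the fine and gives up units whose private return 0.4143 is below 1).
Deviating from 31 to 0 saves 31 thousand dollars but forfeits the deviator's share of the drop in the reservoir fund: 2.9/7 × 31 = 12.84.
So the deviation gain is 31 − 12.84 = 18.16, and the fine must be at least 18.16 thousand dollars to wipe it out.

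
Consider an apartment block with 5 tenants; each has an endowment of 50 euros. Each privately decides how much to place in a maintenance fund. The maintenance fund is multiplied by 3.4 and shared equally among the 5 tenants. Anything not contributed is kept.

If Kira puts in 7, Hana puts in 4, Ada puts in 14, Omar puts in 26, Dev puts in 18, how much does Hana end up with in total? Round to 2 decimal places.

92.92 euros

Total contributed: 7 + 4 + 14 + 26 + 18 = 69.
Each receives 3.4 × 69 / 5 = 46.92 from the maintenance fund.
Hana keeps 50 − 4 = 46, so Hana's payoff is 46 + 46.92 = 92.92.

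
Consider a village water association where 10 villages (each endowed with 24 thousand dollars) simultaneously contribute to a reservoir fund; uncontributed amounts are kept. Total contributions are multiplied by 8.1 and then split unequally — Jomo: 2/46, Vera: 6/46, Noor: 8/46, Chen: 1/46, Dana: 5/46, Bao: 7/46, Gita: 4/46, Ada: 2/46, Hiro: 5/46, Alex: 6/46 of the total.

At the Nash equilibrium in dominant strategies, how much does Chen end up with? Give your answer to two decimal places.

40.90 thousand dollars

A player with share s gets back 8.1·s per unit contributed, so full contribution is dominant for anyone with s > 1/8.1 = 0.1235 and zero contribution is dominant for anyone below.
Vera, Noor, Bao and Alex clear that bar, contributing 24 each; the remaining 6 contribute 0. Total contributed: 96.
Chen keeps 24 and receives 8.1 × 96 × 1/46 = 16.90 from the reservoir fund, for a payoff of 40.90.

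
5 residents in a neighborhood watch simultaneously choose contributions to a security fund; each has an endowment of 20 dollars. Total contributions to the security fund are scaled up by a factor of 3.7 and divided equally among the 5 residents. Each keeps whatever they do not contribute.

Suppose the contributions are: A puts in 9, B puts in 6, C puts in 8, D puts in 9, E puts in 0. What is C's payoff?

Total contributed: 9 + 6 + 8 + 9 + 0 = 32.
Each receives 3.7 × 32 / 5 = 23.68 from the security fund.
C keeps 20 − 8 = 12, so C's payoff is 12 + 23.68 = 35.68.

35.68 dollars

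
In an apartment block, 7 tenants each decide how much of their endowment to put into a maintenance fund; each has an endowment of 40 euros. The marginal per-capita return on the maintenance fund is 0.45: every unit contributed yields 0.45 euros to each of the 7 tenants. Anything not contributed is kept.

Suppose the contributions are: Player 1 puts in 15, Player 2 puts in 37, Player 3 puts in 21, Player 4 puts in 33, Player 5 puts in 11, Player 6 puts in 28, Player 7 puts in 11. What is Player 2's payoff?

Total contributed: 15 + 37 + 21 + 33 + 11 + 28 + 11 = 156.
Each receives 0.45 × 156 = 70.20 from the maintenance fund.
Player 2 keeps 40 − 37 = 3, so Player 2's payoff is 3 + 70.20 = 73.20.

73.20 euros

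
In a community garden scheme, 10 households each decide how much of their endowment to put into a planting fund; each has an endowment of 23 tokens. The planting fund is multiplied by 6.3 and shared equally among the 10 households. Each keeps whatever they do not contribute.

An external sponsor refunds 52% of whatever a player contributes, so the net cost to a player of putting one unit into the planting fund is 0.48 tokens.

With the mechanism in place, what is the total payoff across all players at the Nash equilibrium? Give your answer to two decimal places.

With the mechanism, a contributed unit returns (6.3/10) / 0.48 = 1.3125 per unit of net cost to the contributor — now above 1 — so contributing fully is weakly dominant for every player.
So the Nash equilibrium is full contribution by all 10; the group earns 10 × (23 × 0.52 + 6.3 × 23) = 1568.60.

1568.60 tokens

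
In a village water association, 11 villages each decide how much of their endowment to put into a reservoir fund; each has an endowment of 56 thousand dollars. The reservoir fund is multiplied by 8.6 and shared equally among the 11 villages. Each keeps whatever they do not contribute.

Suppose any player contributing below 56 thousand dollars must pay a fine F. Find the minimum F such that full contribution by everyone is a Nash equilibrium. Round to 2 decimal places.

Given the others contribute fully, the best deviation is to contribute 0 (any partial contribution still incurs the fine and gives up units whose private return 0.7818 is below 1).
Deviating from 56 to 0 saves 56 thousand dollars but forfeits the deviator's share of the drop in the reservoir fund: 8.6/11 × 56 = 43.78.
So the deviation gain is 56 − 43.78 = 12.22, and the fine must be at least 12.22 thousand dollars to wipe it out.

12.22 thousand dollars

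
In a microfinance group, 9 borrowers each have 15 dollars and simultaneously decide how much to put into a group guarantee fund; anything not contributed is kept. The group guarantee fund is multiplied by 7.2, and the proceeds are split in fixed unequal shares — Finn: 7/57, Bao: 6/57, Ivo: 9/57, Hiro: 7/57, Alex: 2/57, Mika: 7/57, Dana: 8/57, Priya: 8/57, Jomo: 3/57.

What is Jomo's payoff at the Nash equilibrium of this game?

For player j, contributing a unit is worthwhile iff 7.2 × (j's share) ≥ 1, i.e. iff j's share is at least 0.1389.
The shares above 0.1389 belong to Ivo, Dana and Priya, contributing 15 each; the remaining 6 contribute 0. Total contributed: 45.
Jomo keeps 15 and receives 7.2 × 45 × 3/57 = 17.05 from the group guarantee fund, for a payoff of 32.05.

32.05 dollars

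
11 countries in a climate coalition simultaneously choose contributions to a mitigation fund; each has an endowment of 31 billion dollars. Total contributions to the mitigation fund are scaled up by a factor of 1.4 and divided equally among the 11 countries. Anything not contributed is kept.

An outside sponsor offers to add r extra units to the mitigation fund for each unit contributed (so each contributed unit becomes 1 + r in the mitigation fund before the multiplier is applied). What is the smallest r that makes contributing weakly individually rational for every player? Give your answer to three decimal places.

6.857

With matching at rate r, one contributed unit becomes (1 + r) in the mitigation fund and returns 1.4 × (1 + r) / 11 to the contributor.
Setting this equal to 1: 1 + r = 11/1.4 = 7.8571.
So the minimum matching rate is r = 7.8571 − 1 = 6.857.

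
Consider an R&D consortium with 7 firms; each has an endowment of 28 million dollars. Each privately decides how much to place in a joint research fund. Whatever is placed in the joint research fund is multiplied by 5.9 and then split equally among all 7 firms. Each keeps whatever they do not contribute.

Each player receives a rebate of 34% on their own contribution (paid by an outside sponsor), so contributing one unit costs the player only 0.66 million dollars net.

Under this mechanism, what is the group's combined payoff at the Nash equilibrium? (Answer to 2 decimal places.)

With the mechanism, a contributed unit returns (5.9/7) / 0.66 = 1.2771 per unit of net cost to the contributor — now above 1 — so contributing fully is weakly dominant for every player.
So the Nash equilibrium is full contribution by all 7; the group earns 7 × (28 × 0.34 + 5.9 × 28) = 1223.04.

1223.04 million dollars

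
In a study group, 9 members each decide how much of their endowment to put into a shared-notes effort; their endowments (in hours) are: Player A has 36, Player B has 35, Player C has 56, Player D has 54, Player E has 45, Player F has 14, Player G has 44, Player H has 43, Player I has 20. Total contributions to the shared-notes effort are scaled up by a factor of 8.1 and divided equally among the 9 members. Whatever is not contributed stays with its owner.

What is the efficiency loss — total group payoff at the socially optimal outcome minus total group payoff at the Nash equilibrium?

2463.70 hours

The private return per contributed unit is 8.1/9 = 0.9000 < 1 for every player regardless of endowment, so the Nash equilibrium is zero contribution and the group total is Σ E_j = 36 + 35 + 56 + 54 + 45 + 14 + 44 + 43 + 20 = 347.
Each contributed unit returns 8.100 to the group, so the social optimum is full contribution by everyone: group total = 8.100 × 347 = 2810.70.
Efficiency loss = (8.100 − 1) × 347 = 2463.70.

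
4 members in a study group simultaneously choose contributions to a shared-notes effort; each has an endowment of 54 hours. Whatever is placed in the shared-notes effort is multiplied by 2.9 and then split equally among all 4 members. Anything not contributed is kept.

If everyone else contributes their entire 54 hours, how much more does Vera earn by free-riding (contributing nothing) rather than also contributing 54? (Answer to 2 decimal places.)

Switching from a contribution of 54 to 0 lets Vera keep an extra 54 hours, but lowers the shared-notes effort by 54, which costs Vera their own share of that drop: 2.9/4 × 54 = 39.15.
Net gain = 54 − 39.15 = 14.85. The private return per contributed unit (0.7250) is below 1, so free-riding is indeed the best response regardless of what the others do.

14.85 hours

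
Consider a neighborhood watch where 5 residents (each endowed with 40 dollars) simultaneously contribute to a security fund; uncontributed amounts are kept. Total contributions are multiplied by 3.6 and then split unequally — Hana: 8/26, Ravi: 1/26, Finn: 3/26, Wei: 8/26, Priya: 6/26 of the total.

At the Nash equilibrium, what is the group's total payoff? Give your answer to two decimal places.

A player with share s gets back 3.6·s per unit contributed, so full contribution is dominant for anyone with s > 1/3.6 = 0.2778 and zero contribution is dominant for anyone below.
The shares above 0.2778 belong to Hana and Wei, contributing 40 each; the remaining 3 contribute 0. Total contributed: 80.
The security fund pays out 3.6 × 80 = 288.00 in total (split across the unequal shares, but the aggregate is all that matters for the group sum).
The 3 free-riders keep 40 each, adding 120. Group total = 120 + 288.00 = 408.00.

408.00 dollars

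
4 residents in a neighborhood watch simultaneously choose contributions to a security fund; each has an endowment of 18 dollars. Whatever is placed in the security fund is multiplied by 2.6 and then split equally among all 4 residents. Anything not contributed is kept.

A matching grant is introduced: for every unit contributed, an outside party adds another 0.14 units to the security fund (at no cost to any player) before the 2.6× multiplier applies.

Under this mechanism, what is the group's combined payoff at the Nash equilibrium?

72.00 dollars

The effective private return is 2.6 × 1.14 / 4 = 0.7410, which is still under 1, so the mechanism doesn't change anyone's dominant strategy: zero contribution.
At the Nash equilibrium no one contributes; group total payoff = 4 × 18 = 72.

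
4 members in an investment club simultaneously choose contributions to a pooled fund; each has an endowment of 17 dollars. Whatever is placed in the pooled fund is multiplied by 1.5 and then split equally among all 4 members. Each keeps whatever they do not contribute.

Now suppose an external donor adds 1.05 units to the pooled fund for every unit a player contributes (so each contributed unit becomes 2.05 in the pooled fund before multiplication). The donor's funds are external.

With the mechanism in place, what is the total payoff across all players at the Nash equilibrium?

The effective private return is 1.5 × 2.05 / 4 = 0.7688, which is still under 1, so the mechanism doesn't change anyone's dominant strategy: zero contribution.
At the Nash equilibrium no one contributes; group total payoff = 4 × 17 = 68.

68.00 dollars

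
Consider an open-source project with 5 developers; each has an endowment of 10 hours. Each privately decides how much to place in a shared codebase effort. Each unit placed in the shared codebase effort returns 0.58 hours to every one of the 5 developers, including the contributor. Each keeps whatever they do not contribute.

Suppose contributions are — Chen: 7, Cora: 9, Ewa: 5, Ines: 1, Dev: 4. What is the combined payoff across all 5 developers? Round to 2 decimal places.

99.40 hours

Total contributed: 7 + 9 + 5 + 1 + 4 = 26; total kept: 5 × 10 − 26 = 24.
The shared codebase effort pays out 0.58 × 5 × 26 = 75.40 in aggregate.
Group total = 24 + 75.40 = 99.40.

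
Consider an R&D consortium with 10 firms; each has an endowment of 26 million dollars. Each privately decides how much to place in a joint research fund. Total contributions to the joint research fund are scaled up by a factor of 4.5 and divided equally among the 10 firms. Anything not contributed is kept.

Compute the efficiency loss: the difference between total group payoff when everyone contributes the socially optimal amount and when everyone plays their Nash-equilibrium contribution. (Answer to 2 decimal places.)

Each contributed unit returns 4.5/10 = 0.4500 to its contributor — below 1 — so contributing 0 is dominant for every player. At the Nash equilibrium everyone keeps their 26, and the group total is 10 × 26 = 260.
Each contributed unit returns 4.500 to the group as a whole (0.4500 to each of 10 players), which exceeds 1, so the social optimum is full contribution: group total = 4.500 × 260 = 1170.00.
Efficiency loss = 1170.00 − 260 = 910.00.

910.00 million dollars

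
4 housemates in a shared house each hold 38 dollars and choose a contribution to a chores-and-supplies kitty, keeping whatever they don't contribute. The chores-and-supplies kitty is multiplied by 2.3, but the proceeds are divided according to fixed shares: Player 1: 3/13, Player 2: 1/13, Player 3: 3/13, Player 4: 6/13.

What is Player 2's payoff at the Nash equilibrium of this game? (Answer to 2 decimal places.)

44.72 dollars

Each unit j contributes comes back to j as 2.3 × (j's share), so j prefers to contribute only if that share exceeds 1/2.3 = 0.4348; otherwise keeping the unit dominates.
The only share above 0.4348 is Player 4's 6/13, contributing 38; the remaining 3 contribute 0. Total contributed: 38.
Player 2 keeps 38 and receives 2.3 × 38 × 1/13 = 6.72 from the chores-and-supplies kitty, for a payoff of 44.72.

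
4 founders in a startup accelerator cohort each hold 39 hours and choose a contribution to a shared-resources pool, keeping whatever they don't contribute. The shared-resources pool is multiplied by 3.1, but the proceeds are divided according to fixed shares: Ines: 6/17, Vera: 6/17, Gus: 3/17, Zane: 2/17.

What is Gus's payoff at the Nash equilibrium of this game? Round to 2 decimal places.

A player with share s gets back 3.1·s per unit contributed, so full contribution is dominant for anyone with s > 1/3.1 = 0.3226 and zero contribution is dominant for anyone below.
Ines and Vera are above the threshold, contributing 39 each; the remaining 2 contribute 0. Total contributed: 78.
Gus keeps 39 and receives 3.1 × 78 × 3/17 = 42.67 from the shared-resources pool, for a payoff of 81.67.

81.67 hours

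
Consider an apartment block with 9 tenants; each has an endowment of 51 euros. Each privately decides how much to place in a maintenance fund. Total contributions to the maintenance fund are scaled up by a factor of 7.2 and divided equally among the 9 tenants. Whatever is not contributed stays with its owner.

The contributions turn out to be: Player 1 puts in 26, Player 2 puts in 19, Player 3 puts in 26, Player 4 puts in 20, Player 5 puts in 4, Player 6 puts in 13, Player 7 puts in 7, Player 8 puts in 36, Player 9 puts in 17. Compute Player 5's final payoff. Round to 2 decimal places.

181.40 euros

Total contributed: 26 + 19 + 26 + 20 + 4 + 13 + 7 + 36 + 17 = 168.
Each receives 7.2 × 168 / 9 = 134.40 from the maintenance fund.
Player 5 keeps 51 − 4 = 47, so Player 5's payoff is 47 + 134.40 = 181.40.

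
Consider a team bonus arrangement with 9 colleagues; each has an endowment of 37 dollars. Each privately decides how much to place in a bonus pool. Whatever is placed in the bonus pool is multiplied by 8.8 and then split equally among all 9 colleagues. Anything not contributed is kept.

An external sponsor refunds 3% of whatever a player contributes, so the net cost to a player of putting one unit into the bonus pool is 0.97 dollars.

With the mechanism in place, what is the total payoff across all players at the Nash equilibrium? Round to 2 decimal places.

2940.39 dollars

The effective private return per unit is now (8.8/9) / 0.97 = 1.0080 > 1, so every player's dominant strategy flips to full contribution.
At the Nash equilibrium everyone contributes 37. Group total payoff = 9 × (37 × 0.03 + 8.8 × 37) = 2940.39.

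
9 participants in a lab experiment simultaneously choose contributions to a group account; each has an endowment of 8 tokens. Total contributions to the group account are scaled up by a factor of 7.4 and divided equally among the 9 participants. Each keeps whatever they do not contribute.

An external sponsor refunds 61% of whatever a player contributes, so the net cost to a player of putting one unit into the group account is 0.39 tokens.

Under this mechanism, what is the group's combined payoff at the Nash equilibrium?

576.72 tokens

Under the mechanism each unit contributed yields (7.4/9) / 0.39 = 2.1083 back to its contributor per unit of net cost, which exceeds 1, making full contribution the dominant choice for everyone.
So the Nash equilibrium is full contribution by all 9; the group earns 9 × (8 × 0.61 + 7.4 × 8) = 576.72.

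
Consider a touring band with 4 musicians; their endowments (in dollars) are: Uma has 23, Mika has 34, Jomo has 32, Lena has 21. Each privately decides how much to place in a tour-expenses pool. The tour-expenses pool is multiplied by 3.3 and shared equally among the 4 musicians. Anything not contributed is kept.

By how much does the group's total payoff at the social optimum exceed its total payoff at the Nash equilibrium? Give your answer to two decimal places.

253.00 dollars

The private return per contributed unit is 3.3/4 = 0.8250 < 1 for every player regardless of endowment, so the Nash equilibrium is zero contribution and the group total is Σ E_j = 23 + 34 + 32 + 21 = 110.
Each contributed unit returns 3.300 to the group, so the social optimum is full contribution by everyone: group total = 3.300 × 110 = 363.00.
Efficiency loss = (3.300 − 1) × 110 = 253.00.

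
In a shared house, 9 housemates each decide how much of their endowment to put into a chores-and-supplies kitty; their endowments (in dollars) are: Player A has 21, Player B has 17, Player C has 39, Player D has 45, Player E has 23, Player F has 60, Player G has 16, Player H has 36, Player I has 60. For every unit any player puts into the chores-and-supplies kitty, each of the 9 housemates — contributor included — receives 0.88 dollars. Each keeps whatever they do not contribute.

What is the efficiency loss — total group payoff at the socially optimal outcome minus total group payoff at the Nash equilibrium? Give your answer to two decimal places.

The private return per contributed unit is 0.88 < 1 for everyone, so the Nash equilibrium is zero contribution and the group total is Σ E_j = 21 + 17 + 39 + 45 + 23 + 60 + 16 + 36 + 60 = 317.
Each contributed unit returns 7.920 to the group, so the social optimum is full contribution by everyone: group total = 7.920 × 317 = 2510.64.
Efficiency loss = (7.920 − 1) × 317 = 2193.64.

2193.64 dollars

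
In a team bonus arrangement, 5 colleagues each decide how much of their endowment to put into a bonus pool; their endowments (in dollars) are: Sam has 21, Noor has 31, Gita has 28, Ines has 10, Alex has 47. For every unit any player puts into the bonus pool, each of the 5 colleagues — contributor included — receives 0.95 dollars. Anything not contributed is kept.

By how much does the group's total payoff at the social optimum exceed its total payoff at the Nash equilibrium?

The private return per contributed unit is 0.95 < 1 for everyone, so the Nash equilibrium is zero contribution and the group total is Σ E_j = 21 + 31 + 28 + 10 + 47 = 137.
Each contributed unit returns 4.750 to the group, so the social optimum is full contribution by everyone: group total = 4.750 × 137 = 650.75.
Efficiency loss = (4.750 − 1) × 137 = 513.75.

513.75 dollars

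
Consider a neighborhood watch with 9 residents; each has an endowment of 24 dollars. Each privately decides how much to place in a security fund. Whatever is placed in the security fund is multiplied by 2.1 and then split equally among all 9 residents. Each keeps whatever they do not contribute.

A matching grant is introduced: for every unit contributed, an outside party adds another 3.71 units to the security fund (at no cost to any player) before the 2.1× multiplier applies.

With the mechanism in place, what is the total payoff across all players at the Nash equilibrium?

Under the mechanism each unit contributed yields 2.1 × 4.71 / 9 = 1.0990 back to its contributor per unit of net cost, which exceeds 1, making full contribution the dominant choice for everyone.
So the Nash equilibrium is full contribution by all 9; the group earns 2.1 × 4.71 × 216 = 2136.46.

2136.46 dollars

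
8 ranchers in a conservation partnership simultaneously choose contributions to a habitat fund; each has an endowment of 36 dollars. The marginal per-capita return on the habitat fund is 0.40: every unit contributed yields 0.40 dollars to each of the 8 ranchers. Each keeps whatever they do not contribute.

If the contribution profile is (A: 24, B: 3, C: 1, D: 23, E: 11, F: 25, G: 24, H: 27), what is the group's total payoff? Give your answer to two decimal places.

Total contributed: 24 + 3 + 1 + 23 + 11 + 25 + 24 + 27 = 138; total kept: 8 × 36 − 138 = 150.
The habitat fund pays out 0.40 × 8 × 138 = 441.60 in aggregate.
Group total = 150 + 441.60 = 591.60.

591.60 dollars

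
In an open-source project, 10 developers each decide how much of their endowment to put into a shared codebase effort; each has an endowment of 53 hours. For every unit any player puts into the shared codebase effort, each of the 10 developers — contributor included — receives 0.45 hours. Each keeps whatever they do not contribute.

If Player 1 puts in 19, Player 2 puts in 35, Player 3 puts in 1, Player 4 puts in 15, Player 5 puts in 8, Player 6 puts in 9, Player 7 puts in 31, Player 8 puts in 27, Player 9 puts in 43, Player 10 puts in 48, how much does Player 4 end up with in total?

Total contributed: 19 + 35 + 1 + 15 + 8 + 9 + 31 + 27 + 43 + 48 = 236.
Each receives 0.45 × 236 = 106.20 from the shared codebase effort.
Player 4 keeps 53 − 15 = 38, so Player 4's payoff is 38 + 106.20 = 144.20.

144.20 hours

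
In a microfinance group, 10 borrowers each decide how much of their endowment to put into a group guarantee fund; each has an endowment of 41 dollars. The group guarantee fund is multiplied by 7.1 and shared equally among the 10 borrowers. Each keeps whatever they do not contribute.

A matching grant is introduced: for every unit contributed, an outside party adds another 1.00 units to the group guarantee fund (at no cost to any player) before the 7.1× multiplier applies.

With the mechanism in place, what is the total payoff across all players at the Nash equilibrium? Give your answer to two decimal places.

Under the mechanism each unit contributed yields 7.1 × 2.00 / 10 = 1.4200 back to its contributor per unit of net cost, which exceeds 1, making full contribution the dominant choice for everyone.
At the Nash equilibrium everyone contributes 41. Group total payoff = 7.1 × 2.00 × 410 = 5822.00.

5822.00 dollars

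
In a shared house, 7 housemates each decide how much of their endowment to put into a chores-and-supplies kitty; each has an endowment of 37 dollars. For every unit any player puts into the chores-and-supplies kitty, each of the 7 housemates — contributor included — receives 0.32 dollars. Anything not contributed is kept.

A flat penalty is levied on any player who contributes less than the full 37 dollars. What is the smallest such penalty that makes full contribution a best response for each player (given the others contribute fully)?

25.16 dollars

Given the others contribute fully, the best deviation is to contribute 0 (any partial contribution still incurs the fine and gives up units whose private return 0.32 is below 1).
Deviating from 37 to 0 saves 37 dollars but forfeits the deviator's share of the drop in the chores-and-supplies kitty: 0.32 × 37 = 11.84.
So the deviation gain is 37 − 11.84 = 25.16, and the fine must be at least 25.16 dollars to wipe it out.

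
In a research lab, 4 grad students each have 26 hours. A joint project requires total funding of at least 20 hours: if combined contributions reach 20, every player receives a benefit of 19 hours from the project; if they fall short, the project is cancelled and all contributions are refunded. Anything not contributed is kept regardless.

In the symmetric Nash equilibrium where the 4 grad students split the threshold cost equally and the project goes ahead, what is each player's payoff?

Equal share of the threshold: 20/4 = 5.
At this profile no one gains by cutting their contribution: any cut drops the total below 20, the project is cancelled, contributions are refunded, and the deviator ends with 26, which is less than 26 − 5 + 19 = 40. Contributing more than 5 just wastes the excess. So contributing exactly 5 is a best response.
Each player's payoff: 26 − 5 + 19 = 40.

40 hours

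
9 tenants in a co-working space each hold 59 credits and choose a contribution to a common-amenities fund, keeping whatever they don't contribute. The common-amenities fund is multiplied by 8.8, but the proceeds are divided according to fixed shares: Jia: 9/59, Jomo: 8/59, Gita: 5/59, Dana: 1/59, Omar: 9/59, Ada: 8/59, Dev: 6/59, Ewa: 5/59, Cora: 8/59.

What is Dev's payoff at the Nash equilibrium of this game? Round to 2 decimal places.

323.00 credits

For player j, contributing a unit is worthwhile iff 8.8 × (j's share) ≥ 1, i.e. iff j's share is at least 0.1136.
Jia, Jomo, Omar, Ada and Cora are above the threshold, contributing 59 each; the remaining 4 contribute 0. Total contributed: 295.
Dev keeps 59 and receives 8.8 × 295 × 6/59 = 264.00 from the common-amenities fund, for a payoff of 323.00.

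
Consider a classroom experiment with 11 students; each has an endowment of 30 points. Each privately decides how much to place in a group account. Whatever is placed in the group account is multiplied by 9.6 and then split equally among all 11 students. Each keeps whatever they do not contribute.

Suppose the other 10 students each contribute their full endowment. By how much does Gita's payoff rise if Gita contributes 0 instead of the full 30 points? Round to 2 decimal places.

Switching from a contribution of 30 to 0 lets Gita keep an extra 30 points, but lowers the group account by 30, which costs Gita their own share of that drop: 9.6/11 × 30 = 26.18.
Net gain = 30 − 26.18 = 3.82. The private return per contributed unit (0.8727) is below 1, so free-riding is indeed the best response regardless of what the others do.

3.82 points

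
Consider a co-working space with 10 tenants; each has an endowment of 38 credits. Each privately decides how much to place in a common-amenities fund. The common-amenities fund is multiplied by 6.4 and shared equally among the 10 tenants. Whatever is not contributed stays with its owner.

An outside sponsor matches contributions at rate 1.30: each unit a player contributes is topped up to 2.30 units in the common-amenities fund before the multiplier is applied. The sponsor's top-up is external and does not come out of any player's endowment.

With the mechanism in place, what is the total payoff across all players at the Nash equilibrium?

5593.60 credits

The effective private return per unit is now 6.4 × 2.30 / 10 = 1.4720 > 1, so every player's dominant strategy flips to full contribution.
At the Nash equilibrium everyone contributes 38. Group total payoff = 6.4 × 2.30 × 380 = 5593.60.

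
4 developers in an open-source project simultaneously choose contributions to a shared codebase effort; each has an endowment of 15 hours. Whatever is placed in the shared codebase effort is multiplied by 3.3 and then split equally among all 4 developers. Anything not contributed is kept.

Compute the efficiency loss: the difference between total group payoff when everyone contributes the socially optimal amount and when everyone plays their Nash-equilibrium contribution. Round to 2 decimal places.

Each contributed unit returns 3.3/4 = 0.8250 to its contributor — below 1 — so contributing 0 is dominant for every player. At the Nash equilibrium everyone keeps their 15, and the group total is 4 × 15 = 60.
Each contributed unit returns 3.300 to the group as a whole (0.8250 to each of 4 players), which exceeds 1, so the social optimum is full contribution: group total = 3.300 × 60 = 198.00.
Efficiency loss = 198.00 − 60 = 138.00.

138.00 hours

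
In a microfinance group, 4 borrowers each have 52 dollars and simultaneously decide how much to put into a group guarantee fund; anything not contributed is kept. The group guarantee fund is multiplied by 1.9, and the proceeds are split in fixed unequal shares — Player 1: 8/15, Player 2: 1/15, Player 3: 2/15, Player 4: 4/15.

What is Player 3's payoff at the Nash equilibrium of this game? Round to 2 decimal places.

65.17 dollars

For player j, contributing a unit is worthwhile iff 1.9 × (j's share) ≥ 1, i.e. iff j's share is at least 0.5263.
The only share above 0.5263 is Player 1's 8/15, contributing 52; the remaining 3 contribute 0. Total contributed: 52.
Player 3 keeps 52 and receives 1.9 × 52 × 2/15 = 13.17 from the group guarantee fund, for a payoff of 65.17.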